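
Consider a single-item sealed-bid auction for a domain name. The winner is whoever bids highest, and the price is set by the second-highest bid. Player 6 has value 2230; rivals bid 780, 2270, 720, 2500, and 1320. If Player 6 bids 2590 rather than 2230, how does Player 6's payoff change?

-270

The highest competing bid is 2500.
Bidding truthfully at 2230: the top bid is 2500 (a rival), so Player 6 loses. Payoff = 0.
Bidding 2590: Player 6 has the top bid, wins, and pays the second-highest bid 2500. Payoff = 2230 − 2500 = -270.
Change = -270 − 0 = -270.
Deviating from a truthful bid can only lose payoff in a second-price auction — never gain.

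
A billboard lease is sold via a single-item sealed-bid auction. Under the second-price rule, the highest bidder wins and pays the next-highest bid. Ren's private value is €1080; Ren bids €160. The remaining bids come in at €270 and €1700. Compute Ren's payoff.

Highest competing bid: €1700.
Ren's bid €160 is not the highest, so Ren loses, pays nothing, and earns zero payoff.

Payoff = €0.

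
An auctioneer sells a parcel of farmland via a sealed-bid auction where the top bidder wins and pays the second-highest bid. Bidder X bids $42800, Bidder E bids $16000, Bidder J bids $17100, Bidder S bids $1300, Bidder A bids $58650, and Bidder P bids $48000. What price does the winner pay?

Price paid: $48000.

Ordered from highest: Bidder A $58650 > Bidder P $48000 > Bidder X $42800 > Bidder J $17100 > Bidder E $16000 > Bidder S $1300.
Bidder A is the highest bidder, so Bidder A wins.
Under the second-price rule, the price is the second-highest bid: $48000.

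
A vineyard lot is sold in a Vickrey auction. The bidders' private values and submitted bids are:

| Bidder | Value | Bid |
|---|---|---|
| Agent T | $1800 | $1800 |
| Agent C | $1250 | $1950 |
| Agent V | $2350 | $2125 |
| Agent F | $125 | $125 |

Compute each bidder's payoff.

Sorted high to low: Agent V $2125 > Agent C $1950 > Agent T $1800 > Agent F $125.
Agent V has the top bid and wins; the price is the second-highest bid, $1950.
Agent V's payoff = $2350 − $1950 = $400. All other bidders lose, so their payoff is 0.

Payoffs: Agent T $0, Agent C $0, Agent V $400, Agent F $0.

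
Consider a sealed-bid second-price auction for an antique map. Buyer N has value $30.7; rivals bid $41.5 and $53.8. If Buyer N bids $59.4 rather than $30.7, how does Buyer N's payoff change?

-$23.1

The highest competing bid is $53.8.
Bidding truthfully at $30.7: the top bid is $53.8 (a rival), so Buyer N loses. Payoff = $0.0.
Bidding $59.4: Buyer N has the top bid, wins, and pays the second-highest bid $53.8. Payoff = $30.7 − $53.8 = -$23.1.
Change = -$23.1 − $0.0 = -$23.1.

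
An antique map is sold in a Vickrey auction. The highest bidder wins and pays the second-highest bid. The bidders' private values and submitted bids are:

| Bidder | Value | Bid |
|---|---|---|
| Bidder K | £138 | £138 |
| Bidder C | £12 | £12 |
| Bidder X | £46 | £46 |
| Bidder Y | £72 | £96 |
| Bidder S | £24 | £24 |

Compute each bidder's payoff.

Ranking the bids: Bidder K £138; Bidder Y £96; Bidder X £46; Bidder S £24; Bidder C £12.
Bidder K has the top bid and wins; the price is the second-highest bid, £96.
Bidder K's payoff = £138 − £96 = £42. All other bidders lose, so their payoff is 0.

Payoffs: Bidder K £42, Bidder C £0, Bidder X £0, Bidder Y £0, Bidder S £0.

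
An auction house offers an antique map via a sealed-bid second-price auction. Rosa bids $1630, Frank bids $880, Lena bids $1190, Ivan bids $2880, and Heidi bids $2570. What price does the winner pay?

Price paid: $2570.

Ordered from highest: Ivan $2880 > Heidi $2570 > Rosa $1630 > Lena $1190 > Frank $880.
Ivan has the highest bid, so Ivan wins.
The second-highest bid is $2570, so that is what Ivan pays.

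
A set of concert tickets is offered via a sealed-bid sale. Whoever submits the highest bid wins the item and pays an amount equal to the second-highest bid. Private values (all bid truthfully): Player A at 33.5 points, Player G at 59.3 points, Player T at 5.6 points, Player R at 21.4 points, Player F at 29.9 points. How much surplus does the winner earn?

Ordered from highest: Player G 59.3 points > Player A 33.5 points > Player F 29.9 points > Player R 21.4 points > Player T 5.6 points.
Player G wins with the top bid and pays the second-highest, 33.5 points.
Surplus = 59.3 points − 33.5 points = 25.8 points.

Winner's surplus: 25.8 points.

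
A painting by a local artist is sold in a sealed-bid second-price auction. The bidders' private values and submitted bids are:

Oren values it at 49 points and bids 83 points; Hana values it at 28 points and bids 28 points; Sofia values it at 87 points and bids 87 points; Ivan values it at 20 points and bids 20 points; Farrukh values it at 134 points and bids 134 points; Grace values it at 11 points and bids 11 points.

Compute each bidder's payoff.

Ordered from highest: Farrukh 134 points, then Sofia 87 points, then Oren 83 points, then Hana 28 points, then Ivan 20 points, then Grace 11 points.
Farrukh has the top bid and wins; the price is the second-highest bid, 87 points.
Farrukh's payoff = 134 points − 87 points = 47 points. All other bidders lose, so their payoff is 0.

Payoffs: Oren 0 points, Hana 0 points, Sofia 0 points, Ivan 0 points, Farrukh 47 points, Grace 0 points.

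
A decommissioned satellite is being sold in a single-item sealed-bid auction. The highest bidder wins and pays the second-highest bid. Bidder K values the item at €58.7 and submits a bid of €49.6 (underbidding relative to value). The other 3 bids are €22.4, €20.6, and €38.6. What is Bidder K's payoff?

Highest competing bid: €38.6.
Bidder K's bid €49.6 is the highest overall, so Bidder K wins and pays the second-highest bid, €38.6.
Payoff = value − price = €58.7 − €38.6 = €20.1.

€20.1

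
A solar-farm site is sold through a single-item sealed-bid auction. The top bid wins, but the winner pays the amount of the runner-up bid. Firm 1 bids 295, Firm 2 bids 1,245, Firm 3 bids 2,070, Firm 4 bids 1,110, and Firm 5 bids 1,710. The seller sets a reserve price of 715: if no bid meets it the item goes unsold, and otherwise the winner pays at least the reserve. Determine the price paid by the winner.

Sorted high to low: Firm 3 2,070, then Firm 5 1,710, then Firm 2 1,245, then Firm 4 1,110, then Firm 1 295.
Firm 3 has the highest bid, so Firm 3 wins.
The second-highest bid is 1,710, which exceeds the reserve, so that sets the price.

The winner pays 1,710.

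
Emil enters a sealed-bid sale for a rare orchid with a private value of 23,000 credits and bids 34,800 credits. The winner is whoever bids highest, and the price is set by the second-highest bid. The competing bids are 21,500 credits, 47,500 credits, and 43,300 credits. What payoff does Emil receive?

Payoff = 0 credits.

Highest competing bid: 47,500 credits.
Emil's bid 34,800 credits is not the highest, so Emil loses, pays nothing, and earns zero payoff.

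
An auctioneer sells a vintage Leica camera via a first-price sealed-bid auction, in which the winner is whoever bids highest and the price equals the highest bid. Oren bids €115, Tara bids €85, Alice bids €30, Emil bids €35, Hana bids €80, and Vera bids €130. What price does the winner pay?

The winner pays €130.

Sorted high to low: Vera €130; Oren €115; Tara €85; Hana €80; Emil €35; Alice €30.
Vera is the highest bidder, so Vera wins.
Under the first-price rule, the price is the highest bid: €130.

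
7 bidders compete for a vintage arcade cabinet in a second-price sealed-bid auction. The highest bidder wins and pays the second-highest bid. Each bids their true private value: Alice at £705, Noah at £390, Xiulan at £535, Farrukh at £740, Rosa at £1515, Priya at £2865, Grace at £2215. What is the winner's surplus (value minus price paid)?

Sorted high to low: Priya £2865; Grace £2215; Rosa £1515; Farrukh £740; Alice £705; Xiulan £535; Noah £390.
Priya wins with the top bid and pays the second-highest, £2215.
Surplus = £2865 − £2215 = £650.

Surplus = £650.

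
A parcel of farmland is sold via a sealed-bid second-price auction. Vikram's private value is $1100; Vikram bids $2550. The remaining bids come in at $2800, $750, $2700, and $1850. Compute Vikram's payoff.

Payoff = $0.

Highest competing bid: $2800.
Vikram's bid $2550 is not the highest, so Vikram loses, pays nothing, and earns zero payoff.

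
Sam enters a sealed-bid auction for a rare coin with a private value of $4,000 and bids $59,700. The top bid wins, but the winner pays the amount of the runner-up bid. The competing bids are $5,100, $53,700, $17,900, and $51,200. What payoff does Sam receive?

Highest competing bid: $53,700.
Sam's bid $59,700 is the highest overall, so Sam wins and pays the second-highest bid, $53,700.
Payoff = value − price = $4,000 − $53,700 = -$49,700.

Sam's payoff: -$49,700.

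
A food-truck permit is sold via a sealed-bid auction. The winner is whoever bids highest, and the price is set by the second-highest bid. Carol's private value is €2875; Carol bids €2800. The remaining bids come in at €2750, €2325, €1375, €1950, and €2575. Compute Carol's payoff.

Payoff = €125.

Highest competing bid: €2750.
Carol's bid €2800 is the highest overall, so Carol wins and pays the second-highest bid, €2750.
Payoff = value − price = €2875 − €2750 = €125.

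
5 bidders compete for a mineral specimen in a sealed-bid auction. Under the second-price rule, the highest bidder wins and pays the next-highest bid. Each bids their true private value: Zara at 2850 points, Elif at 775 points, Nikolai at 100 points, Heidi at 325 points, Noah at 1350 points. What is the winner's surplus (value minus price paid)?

Surplus = 1500 points.

Sorted high to low: Zara 2850 points > Noah 1350 points > Elif 775 points > Heidi 325 points > Nikolai 100 points.
Zara wins with the top bid and pays the second-highest, 1350 points.
Surplus = 2850 points − 1350 points = 1500 points.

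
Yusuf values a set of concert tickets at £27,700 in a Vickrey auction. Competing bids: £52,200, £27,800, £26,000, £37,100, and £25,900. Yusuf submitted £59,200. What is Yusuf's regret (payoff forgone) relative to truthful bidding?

£24,500

The highest competing bid is £52,200.
Bidding truthfully at £27,700: the top bid is £52,200 (a rival), so Yusuf loses. Payoff = £0.
Bidding £59,200: Yusuf has the top bid, wins, and pays the second-highest bid £52,200. Payoff = £27,700 − £52,200 = -£24,500.
Regret = truthful payoff − actual payoff = £0 − -£24,500 = £24,500.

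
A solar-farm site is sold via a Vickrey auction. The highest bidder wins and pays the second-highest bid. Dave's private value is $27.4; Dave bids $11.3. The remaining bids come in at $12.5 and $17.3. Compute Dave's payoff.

$0.0

Highest competing bid: $17.3.
Dave's bid $11.3 is not the highest, so Dave loses, pays nothing, and earns zero payoff.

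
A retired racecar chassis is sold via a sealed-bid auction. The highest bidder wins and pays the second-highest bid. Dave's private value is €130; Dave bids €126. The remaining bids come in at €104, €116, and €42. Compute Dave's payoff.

Payoff = €14.

Highest competing bid: €116.
Dave's bid €126 is the highest overall, so Dave wins and pays the second-highest bid, €116.
Payoff = value − price = €130 − €116 = €14.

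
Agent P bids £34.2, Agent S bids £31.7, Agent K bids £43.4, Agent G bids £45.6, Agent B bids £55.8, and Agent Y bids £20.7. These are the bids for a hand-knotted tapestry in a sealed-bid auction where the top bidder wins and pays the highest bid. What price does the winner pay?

Ranking the bids: Agent B £55.8; Agent G £45.6; Agent K £43.4; Agent P £34.2; Agent S £31.7; Agent Y £20.7.
Agent B is the highest bidder, so Agent B wins.
Under the first-price rule, the price is the highest bid: £55.8.

The winner pays £55.8.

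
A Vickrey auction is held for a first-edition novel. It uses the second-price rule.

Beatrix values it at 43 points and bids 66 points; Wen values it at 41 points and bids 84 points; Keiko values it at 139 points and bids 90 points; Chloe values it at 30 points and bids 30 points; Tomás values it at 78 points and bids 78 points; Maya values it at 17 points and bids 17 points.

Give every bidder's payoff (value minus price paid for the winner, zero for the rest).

Payoffs: Beatrix 0 points, Wen 0 points, Keiko 55 points, Chloe 0 points, Tomás 0 points, Maya 0 points.

Ordered from highest: Keiko 90 points > Wen 84 points > Tomás 78 points > Beatrix 66 points > Chloe 30 points > Maya 17 points.
Keiko has the top bid and wins; the price is the second-highest bid, 84 points.
Keiko's payoff = 139 points − 84 points = 55 points. All other bidders lose, so their payoff is 0.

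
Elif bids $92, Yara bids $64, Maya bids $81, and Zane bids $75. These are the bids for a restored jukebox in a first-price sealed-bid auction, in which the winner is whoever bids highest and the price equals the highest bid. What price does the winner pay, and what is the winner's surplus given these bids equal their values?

Sorted high to low: Elif $92 > Maya $81 > Zane $75 > Yara $64.
Elif is the highest bidder, so Elif wins.
Under the first-price rule, the price is the highest bid: $92.
Surplus = $92 − $92 = $0.

The winner pays $92 for a surplus of $0.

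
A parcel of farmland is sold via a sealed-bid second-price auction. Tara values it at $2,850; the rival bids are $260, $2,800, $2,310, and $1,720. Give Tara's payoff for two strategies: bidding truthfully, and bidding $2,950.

The highest competing bid is $2,800.
Bidding truthfully at $2,850: Tara has the top bid, wins, and pays the second-highest bid $2,800. Payoff = $2,850 − $2,800 = $50.
Bidding $2,950: Tara has the top bid, wins, and pays the second-highest bid $2,800. Payoff = $2,850 − $2,800 = $50.
The bid only affects whether you win, not the price — here both bids land on the same side of the top rival bid, so the deviation is payoff-neutral.

Truthful: $50; alternative: $50.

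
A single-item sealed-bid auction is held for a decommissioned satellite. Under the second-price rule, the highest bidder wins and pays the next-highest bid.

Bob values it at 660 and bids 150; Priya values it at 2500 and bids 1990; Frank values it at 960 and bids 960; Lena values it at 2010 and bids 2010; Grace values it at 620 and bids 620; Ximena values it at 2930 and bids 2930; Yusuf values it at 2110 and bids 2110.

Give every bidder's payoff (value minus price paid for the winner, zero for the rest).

Ranking the bids: Ximena 2930 > Yusuf 2110 > Lena 2010 > Priya 1990 > Frank 960 > Grace 620 > Bob 150.
Ximena has the top bid and wins; the price is the second-highest bid, 2110.
Ximena's payoff = 2930 − 2110 = 820. All other bidders lose, so their payoff is 0.

Payoffs: Bob 0, Priya 0, Frank 0, Lena 0, Grace 0, Ximena 820, Yusuf 0.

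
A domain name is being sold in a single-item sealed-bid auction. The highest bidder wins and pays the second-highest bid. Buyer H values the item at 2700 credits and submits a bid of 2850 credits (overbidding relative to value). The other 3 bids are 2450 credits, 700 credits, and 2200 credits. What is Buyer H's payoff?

Highest competing bid: 2450 credits.
Buyer H's bid 2850 credits is the highest overall, so Buyer H wins and pays the second-highest bid, 2450 credits.
Payoff = value − price = 2700 credits − 2450 credits = 250 credits.

250 credits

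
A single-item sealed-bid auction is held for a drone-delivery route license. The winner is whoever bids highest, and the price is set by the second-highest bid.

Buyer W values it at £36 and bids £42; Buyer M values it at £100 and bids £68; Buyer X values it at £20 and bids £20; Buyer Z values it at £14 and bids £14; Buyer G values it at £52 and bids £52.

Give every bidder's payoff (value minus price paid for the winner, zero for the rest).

Sorted high to low: Buyer M £68; Buyer G £52; Buyer W £42; Buyer X £20; Buyer Z £14.
Buyer M has the top bid and wins; the price is the second-highest bid, £52.
Buyer M's payoff = £100 − £52 = £48. All other bidders lose, so their payoff is 0.

Payoffs: Buyer W £0, Buyer M £48, Buyer X £0, Buyer Z £0, Buyer G £0.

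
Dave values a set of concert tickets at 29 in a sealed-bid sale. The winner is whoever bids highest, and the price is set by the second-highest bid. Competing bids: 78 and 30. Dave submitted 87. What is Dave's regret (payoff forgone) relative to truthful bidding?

Payoff forgone: 49.

The highest competing bid is 78.
Bidding truthfully at 29: the top bid is 78 (a rival), so Dave loses. Payoff = 0.
Bidding 87: Dave has the top bid, wins, and pays the second-highest bid 78. Payoff = 29 − 78 = -49.
Regret = truthful payoff − actual payoff = 0 − -49 = 49.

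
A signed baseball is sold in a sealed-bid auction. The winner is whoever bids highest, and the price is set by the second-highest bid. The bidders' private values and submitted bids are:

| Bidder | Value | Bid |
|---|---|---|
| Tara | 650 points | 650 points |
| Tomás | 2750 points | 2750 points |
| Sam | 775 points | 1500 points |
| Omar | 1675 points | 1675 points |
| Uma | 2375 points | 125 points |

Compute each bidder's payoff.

Tara 0 points, Tomás 1075 points, Sam 0 points, Omar 0 points, Uma 0 points.

Bids in descending order: Tomás 2750 points; Omar 1675 points; Sam 1500 points; Tara 650 points; Uma 125 points.
Tomás has the top bid and wins; the price is the second-highest bid, 1675 points.
Tomás's payoff = 2750 points − 1675 points = 1075 points. All other bidders lose, so their payoff is 0.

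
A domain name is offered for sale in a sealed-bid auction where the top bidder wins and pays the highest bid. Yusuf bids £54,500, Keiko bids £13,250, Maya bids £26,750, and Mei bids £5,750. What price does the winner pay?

Price paid: £54,500.

Bids in descending order: Yusuf £54,500; Maya £26,750; Keiko £13,250; Mei £5,750.
Yusuf is the highest bidder, so Yusuf wins.
Under the first-price rule, the price is the highest bid: £54,500.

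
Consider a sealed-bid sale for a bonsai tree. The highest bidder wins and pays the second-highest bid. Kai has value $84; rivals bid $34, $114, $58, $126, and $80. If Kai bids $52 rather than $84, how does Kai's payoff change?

The highest competing bid is $126.
Bidding truthfully at $84: the top bid is $126 (a rival), so Kai loses. Payoff = $0.
Bidding $52: the top bid is $126 (a rival), so Kai loses. Payoff = $0.
Change = $0 − $0 = $0.
The bid only affects whether you win, not the price — here both bids land on the same side of the top rival bid, so the deviation is payoff-neutral.

$0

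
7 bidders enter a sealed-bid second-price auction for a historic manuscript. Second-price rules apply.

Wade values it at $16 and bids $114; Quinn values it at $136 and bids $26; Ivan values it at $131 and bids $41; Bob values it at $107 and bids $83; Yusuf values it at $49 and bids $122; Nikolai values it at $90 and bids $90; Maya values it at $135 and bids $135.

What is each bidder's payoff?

Wade $0, Quinn $0, Ivan $0, Bob $0, Yusuf $0, Nikolai $0, Maya $13.

Bids in descending order: Maya $135 > Yusuf $122 > Wade $114 > Nikolai $90 > Bob $83 > Ivan $41 > Quinn $26.
Maya has the top bid and wins; the price is the second-highest bid, $122.
Maya's payoff = $135 − $122 = $13. All other bidders lose, so their payoff is 0.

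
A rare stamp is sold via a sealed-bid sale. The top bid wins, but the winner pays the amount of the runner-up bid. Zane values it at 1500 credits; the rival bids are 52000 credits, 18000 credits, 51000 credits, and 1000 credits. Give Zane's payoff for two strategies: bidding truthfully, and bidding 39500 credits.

Truthful: 0 credits; alternative: 0 credits.

The highest competing bid is 52000 credits.
Bidding truthfully at 1500 credits: the top bid is 52000 credits (a rival), so Zane loses. Payoff = 0 credits.
Bidding 39500 credits: the top bid is 52000 credits (a rival), so Zane loses. Payoff = 0 credits.
The bid only affects whether you win, not the price — here both bids land on the same side of the top rival bid, so the deviation is payoff-neutral.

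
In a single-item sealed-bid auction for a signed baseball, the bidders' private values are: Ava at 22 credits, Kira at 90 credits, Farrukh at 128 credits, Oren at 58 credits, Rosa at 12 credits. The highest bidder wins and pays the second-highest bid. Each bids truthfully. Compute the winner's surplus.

Winner's surplus: 38 credits.

Ordered from highest: Farrukh 128 credits > Kira 90 credits > Oren 58 credits > Ava 22 credits > Rosa 12 credits.
Farrukh wins with the top bid and pays the second-highest, 90 credits.
Surplus = 128 credits − 90 credits = 38 credits.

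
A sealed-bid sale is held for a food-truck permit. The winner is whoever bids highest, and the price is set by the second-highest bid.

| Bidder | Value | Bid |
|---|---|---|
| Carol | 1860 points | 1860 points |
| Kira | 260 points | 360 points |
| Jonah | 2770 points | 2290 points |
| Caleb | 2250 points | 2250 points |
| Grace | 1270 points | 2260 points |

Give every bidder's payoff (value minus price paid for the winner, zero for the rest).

Ordered from highest: Jonah 2290 points, then Grace 2260 points, then Caleb 2250 points, then Carol 1860 points, then Kira 360 points.
Jonah has the top bid and wins; the price is the second-highest bid, 2260 points.
Jonah's payoff = 2770 points − 2260 points = 510 points. All other bidders lose, so their payoff is 0.

Payoffs: Carol 0 points, Kira 0 points, Jonah 510 points, Caleb 0 points, Grace 0 points.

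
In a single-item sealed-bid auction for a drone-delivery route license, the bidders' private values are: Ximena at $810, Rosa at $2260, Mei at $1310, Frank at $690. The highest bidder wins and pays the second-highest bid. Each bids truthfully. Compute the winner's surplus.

Surplus = $950.

Ranking the bids: Rosa $2260 > Mei $1310 > Ximena $810 > Frank $690.
Rosa wins with the top bid and pays the second-highest, $1310.
Surplus = $2260 − $1310 = $950.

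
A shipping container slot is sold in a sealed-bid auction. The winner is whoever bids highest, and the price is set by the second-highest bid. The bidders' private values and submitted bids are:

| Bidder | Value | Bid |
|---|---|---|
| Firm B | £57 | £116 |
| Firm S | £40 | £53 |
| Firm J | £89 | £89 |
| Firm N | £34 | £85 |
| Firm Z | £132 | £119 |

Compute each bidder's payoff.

Payoffs: Firm B £0, Firm S £0, Firm J £0, Firm N £0, Firm Z £16.

Ranking the bids: Firm Z £119; Firm B £116; Firm J £89; Firm N £85; Firm S £53.
Firm Z has the top bid and wins; the price is the second-highest bid, £116.
Firm Z's payoff = £132 − £116 = £16. All other bidders lose, so their payoff is 0.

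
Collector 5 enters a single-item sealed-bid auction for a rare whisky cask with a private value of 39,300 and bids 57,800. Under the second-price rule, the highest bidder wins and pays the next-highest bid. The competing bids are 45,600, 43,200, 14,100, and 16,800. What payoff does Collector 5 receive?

Highest competing bid: 45,600.
Collector 5's bid 57,800 is the highest overall, so Collector 5 wins and pays the second-highest bid, 45,600.
Payoff = value − price = 39,300 − 45,600 = -6,300.

The bidder's payoff: -6,300.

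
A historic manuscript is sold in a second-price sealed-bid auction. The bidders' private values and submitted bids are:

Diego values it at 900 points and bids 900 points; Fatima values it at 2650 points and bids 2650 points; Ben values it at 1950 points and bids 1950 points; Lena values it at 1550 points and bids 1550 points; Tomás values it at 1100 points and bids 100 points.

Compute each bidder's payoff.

Sorted high to low: Fatima 2650 points, then Ben 1950 points, then Lena 1550 points, then Diego 900 points, then Tomás 100 points.
Fatima has the top bid and wins; the price is the second-highest bid, 1950 points.
Fatima's payoff = 2650 points − 1950 points = 700 points. All other bidders lose, so their payoff is 0.

Diego 0 points, Fatima 700 points, Ben 0 points, Lena 0 points, Tomás 0 points.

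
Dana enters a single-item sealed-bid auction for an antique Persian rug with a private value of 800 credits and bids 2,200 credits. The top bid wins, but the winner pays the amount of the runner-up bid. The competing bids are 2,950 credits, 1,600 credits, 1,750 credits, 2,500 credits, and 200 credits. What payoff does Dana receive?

Highest competing bid: 2,950 credits.
Dana's bid 2,200 credits is not the highest, so Dana loses, pays nothing, and earns zero payoff.

0 credits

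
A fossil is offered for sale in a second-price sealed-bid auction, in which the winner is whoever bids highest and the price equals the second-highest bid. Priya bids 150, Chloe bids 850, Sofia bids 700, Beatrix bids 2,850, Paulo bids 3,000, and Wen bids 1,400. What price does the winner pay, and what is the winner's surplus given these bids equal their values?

The winner pays 2,850 for a surplus of 150.

Sorted high to low: Paulo 3,000; Beatrix 2,850; Wen 1,400; Chloe 850; Sofia 700; Priya 150.
Paulo is the highest bidder, so Paulo wins.
Under the second-price rule, the price is the second-highest bid: 2,850.
Surplus = 3,000 − 2,850 = 150.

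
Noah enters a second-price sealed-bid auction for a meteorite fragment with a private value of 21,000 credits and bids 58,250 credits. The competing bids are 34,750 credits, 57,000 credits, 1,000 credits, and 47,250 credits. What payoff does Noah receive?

-36,000 credits

Highest competing bid: 57,000 credits.
Noah's bid 58,250 credits is the highest overall, so Noah wins and pays the second-highest bid, 57,000 credits.
Payoff = value − price = 21,000 credits − 57,000 credits = -36,000 credits.
Overbidding won the item at a price above value — truthful bidding would have avoided this loss.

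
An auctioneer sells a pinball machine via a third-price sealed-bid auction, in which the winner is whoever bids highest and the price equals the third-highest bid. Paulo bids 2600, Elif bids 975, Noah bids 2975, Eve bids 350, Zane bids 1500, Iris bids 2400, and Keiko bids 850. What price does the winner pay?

Price paid: 2400.

Sorted high to low: Noah 2975, then Paulo 2600, then Iris 2400, then Zane 1500, then Elif 975, then Keiko 850, then Eve 350.
Noah is the highest bidder, so Noah wins.
Under the third-price rule, the price is the third-highest bid: 2400.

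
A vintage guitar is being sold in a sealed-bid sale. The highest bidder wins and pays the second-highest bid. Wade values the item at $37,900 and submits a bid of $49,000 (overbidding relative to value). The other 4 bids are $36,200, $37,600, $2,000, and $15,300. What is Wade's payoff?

Payoff = $300.

Highest competing bid: $37,600.
Wade's bid $49,000 is the highest overall, so Wade wins and pays the second-highest bid, $37,600.
Payoff = value − price = $37,900 − $37,600 = $300.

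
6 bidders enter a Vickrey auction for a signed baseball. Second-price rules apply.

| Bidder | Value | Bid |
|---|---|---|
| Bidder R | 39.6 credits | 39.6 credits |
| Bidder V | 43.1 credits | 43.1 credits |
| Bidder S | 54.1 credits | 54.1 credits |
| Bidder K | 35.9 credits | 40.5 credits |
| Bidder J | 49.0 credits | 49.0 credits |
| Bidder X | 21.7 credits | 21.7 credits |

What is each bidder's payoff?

Payoffs: Bidder R 0.0 credits, Bidder V 0.0 credits, Bidder S 5.1 credits, Bidder K 0.0 credits, Bidder J 0.0 credits, Bidder X 0.0 credits.

Sorted high to low: Bidder S 54.1 credits, then Bidder J 49.0 credits, then Bidder V 43.1 credits, then Bidder K 40.5 credits, then Bidder R 39.6 credits, then Bidder X 21.7 credits.
Bidder S has the top bid and wins; the price is the second-highest bid, 49.0 credits.
Bidder S's payoff = 54.1 credits − 49.0 credits = 5.1 credits. All other bidders lose, so their payoff is 0.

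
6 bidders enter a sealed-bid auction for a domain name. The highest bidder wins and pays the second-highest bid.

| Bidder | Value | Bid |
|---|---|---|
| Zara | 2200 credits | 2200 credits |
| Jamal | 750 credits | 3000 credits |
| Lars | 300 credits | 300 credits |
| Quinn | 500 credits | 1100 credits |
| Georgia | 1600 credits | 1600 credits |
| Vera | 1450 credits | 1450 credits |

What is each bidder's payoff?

Zara 0 credits, Jamal -1450 credits, Lars 0 credits, Quinn 0 credits, Georgia 0 credits, Vera 0 credits.

Bids in descending order: Jamal 3000 credits; Zara 2200 credits; Georgia 1600 credits; Vera 1450 credits; Quinn 1100 credits; Lars 300 credits.
Jamal has the top bid and wins; the price is the second-highest bid, 2200 credits.
Jamal's payoff = 750 credits − 2200 credits = -1450 credits. All other bidders lose, so their payoff is 0.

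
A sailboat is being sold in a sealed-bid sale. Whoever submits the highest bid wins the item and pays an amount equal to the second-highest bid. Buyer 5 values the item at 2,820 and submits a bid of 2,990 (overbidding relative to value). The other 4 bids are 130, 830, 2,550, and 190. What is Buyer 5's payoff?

270

Highest competing bid: 2,550.
Buyer 5's bid 2,990 is the highest overall, so Buyer 5 wins and pays the second-highest bid, 2,550.
Payoff = value − price = 2,820 − 2,550 = 270.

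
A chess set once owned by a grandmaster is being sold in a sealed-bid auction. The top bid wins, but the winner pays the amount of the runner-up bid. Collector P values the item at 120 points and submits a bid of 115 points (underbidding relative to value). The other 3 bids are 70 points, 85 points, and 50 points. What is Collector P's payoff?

Payoff = 35 points.

Highest competing bid: 85 points.
Collector P's bid 115 points is the highest overall, so Collector P wins and pays the second-highest bid, 85 points.
Payoff = value − price = 120 points − 85 points = 35 points.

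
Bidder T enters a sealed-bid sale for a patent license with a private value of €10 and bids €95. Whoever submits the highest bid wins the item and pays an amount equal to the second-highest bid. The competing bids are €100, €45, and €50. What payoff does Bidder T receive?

Bidder T's payoff: €0.

Highest competing bid: €100.
Bidder T's bid €95 is not the highest, so Bidder T loses, pays nothing, and earns zero payoff.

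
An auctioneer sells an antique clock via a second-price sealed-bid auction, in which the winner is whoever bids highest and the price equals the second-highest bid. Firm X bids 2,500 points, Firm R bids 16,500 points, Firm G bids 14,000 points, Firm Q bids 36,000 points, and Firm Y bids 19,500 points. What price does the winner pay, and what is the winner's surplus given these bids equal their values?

Bids in descending order: Firm Q 36,000 points; Firm Y 19,500 points; Firm R 16,500 points; Firm G 14,000 points; Firm X 2,500 points.
Firm Q is the highest bidder, so Firm Q wins.
Under the second-price rule, the price is the second-highest bid: 19,500 points.
Surplus = 36,000 points − 19,500 points = 16,500 points.

Price 19,500 points; surplus 16,500 points.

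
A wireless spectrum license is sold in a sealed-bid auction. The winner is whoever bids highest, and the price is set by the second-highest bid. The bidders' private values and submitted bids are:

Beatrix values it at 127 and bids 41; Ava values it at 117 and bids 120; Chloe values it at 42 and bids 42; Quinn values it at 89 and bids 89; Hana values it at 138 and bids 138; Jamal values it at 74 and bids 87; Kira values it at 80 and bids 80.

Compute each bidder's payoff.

Payoffs: Beatrix 0, Ava 0, Chloe 0, Quinn 0, Hana 18, Jamal 0, Kira 0.

Bids in descending order: Hana 138, then Ava 120, then Quinn 89, then Jamal 87, then Kira 80, then Chloe 42, then Beatrix 41.
Hana has the top bid and wins; the price is the second-highest bid, 120.
Hana's payoff = 138 − 120 = 18. All other bidders lose, so their payoff is 0.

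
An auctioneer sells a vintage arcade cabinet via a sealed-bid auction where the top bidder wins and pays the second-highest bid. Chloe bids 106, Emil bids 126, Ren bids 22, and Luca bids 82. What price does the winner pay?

Ranking the bids: Emil 126 > Chloe 106 > Luca 82 > Ren 22.
Emil is the highest bidder, so Emil wins.
Under the second-price rule, the price is the second-highest bid: 106.

Price paid: 106.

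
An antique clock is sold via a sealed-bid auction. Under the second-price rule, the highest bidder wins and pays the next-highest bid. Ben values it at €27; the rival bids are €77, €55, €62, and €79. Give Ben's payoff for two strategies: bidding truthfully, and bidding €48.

The highest competing bid is €79.
Bidding truthfully at €27: the top bid is €79 (a rival), so Ben loses. Payoff = €0.
Bidding €48: the top bid is €79 (a rival), so Ben loses. Payoff = €0.

Truthful: €0; alternative: €0.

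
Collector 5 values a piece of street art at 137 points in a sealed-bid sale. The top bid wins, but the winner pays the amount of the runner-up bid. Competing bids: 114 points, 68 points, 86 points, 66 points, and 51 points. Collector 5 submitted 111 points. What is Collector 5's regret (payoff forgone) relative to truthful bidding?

The highest competing bid is 114 points.
Bidding truthfully at 137 points: Collector 5 has the top bid, wins, and pays the second-highest bid 114 points. Payoff = 137 points − 114 points = 23 points.
Bidding 111 points: the top bid is 114 points (a rival), so Collector 5 loses. Payoff = 0 points.
Regret = truthful payoff − actual payoff = 23 points − 0 points = 23 points.

Regret: 23 points.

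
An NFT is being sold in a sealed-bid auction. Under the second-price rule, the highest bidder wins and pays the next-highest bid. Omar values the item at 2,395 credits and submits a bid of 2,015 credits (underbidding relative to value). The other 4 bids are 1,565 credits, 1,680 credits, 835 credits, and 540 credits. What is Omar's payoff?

Highest competing bid: 1,680 credits.
Omar's bid 2,015 credits is the highest overall, so Omar wins and pays the second-highest bid, 1,680 credits.
Payoff = value − price = 2,395 credits − 1,680 credits = 715 credits.

Omar's payoff: 715 credits.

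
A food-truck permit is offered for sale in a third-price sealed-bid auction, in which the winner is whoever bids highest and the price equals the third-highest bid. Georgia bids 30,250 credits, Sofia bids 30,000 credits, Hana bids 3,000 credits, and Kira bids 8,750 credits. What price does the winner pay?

Sorted high to low: Georgia 30,250 credits; Sofia 30,000 credits; Kira 8,750 credits; Hana 3,000 credits.
Georgia is the highest bidder, so Georgia wins.
Under the third-price rule, the price is the third-highest bid: 8,750 credits.

Price paid: 8,750 credits.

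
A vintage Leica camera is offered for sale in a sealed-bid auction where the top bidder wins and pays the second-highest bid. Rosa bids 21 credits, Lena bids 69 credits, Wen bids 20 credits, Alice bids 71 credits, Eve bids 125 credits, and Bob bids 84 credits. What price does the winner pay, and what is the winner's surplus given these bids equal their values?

Bids in descending order: Eve 125 credits, then Bob 84 credits, then Alice 71 credits, then Lena 69 credits, then Rosa 21 credits, then Wen 20 credits.
Eve is the highest bidder, so Eve wins.
Under the second-price rule, the price is the second-highest bid: 84 credits.
Surplus = 125 credits − 84 credits = 41 credits.

Price 84 credits; surplus 41 credits.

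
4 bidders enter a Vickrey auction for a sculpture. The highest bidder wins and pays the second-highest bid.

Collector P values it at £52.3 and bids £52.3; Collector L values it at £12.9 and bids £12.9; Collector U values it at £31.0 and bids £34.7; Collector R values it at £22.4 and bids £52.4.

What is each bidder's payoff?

Payoffs: Collector P £0.0, Collector L £0.0, Collector U £0.0, Collector R -£29.9.

Bids in descending order: Collector R £52.4, then Collector P £52.3, then Collector U £34.7, then Collector L £12.9.
Collector R has the top bid and wins; the price is the second-highest bid, £52.3.
Collector R's payoff = £22.4 − £52.3 = -£29.9. All other bidders lose, so their payoff is 0.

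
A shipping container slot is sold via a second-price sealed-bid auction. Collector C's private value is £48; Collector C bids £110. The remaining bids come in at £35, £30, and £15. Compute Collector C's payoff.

Highest competing bid: £35.
Collector C's bid £110 is the highest overall, so Collector C wins and pays the second-highest bid, £35.
Payoff = value − price = £48 − £35 = £13.

£13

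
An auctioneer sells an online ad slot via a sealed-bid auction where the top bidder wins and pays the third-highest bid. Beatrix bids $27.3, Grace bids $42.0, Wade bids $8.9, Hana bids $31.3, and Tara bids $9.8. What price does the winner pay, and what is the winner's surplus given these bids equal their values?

Bids in descending order: Grace $42.0 > Hana $31.3 > Beatrix $27.3 > Tara $9.8 > Wade $8.9.
Grace is the highest bidder, so Grace wins.
Under the third-price rule, the price is the third-highest bid: $27.3.
Surplus = $42.0 − $27.3 = $14.7.

The winner pays $27.3 for a surplus of $14.7.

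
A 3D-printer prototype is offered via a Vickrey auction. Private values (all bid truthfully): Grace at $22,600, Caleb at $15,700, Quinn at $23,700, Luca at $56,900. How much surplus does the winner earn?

Surplus = $33,200.

Bids in descending order: Luca $56,900 > Quinn $23,700 > Grace $22,600 > Caleb $15,700.
Luca wins with the top bid and pays the second-highest, $23,700.
Surplus = $56,900 − $23,700 = $33,200.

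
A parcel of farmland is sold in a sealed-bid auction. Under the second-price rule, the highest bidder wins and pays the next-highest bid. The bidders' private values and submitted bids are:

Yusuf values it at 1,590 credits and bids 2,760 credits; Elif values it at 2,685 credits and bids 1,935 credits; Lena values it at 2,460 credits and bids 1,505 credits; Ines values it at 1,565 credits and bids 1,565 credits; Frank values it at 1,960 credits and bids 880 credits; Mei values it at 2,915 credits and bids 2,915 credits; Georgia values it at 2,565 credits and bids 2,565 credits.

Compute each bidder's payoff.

Sorted high to low: Mei 2,915 credits, then Yusuf 2,760 credits, then Georgia 2,565 credits, then Elif 1,935 credits, then Ines 1,565 credits, then Lena 1,505 credits, then Frank 880 credits.
Mei has the top bid and wins; the price is the second-highest bid, 2,760 credits.
Mei's payoff = 2,915 credits − 2,760 credits = 155 credits. All other bidders lose, so their payoff is 0.

Payoffs: Yusuf 0 credits, Elif 0 credits, Lena 0 credits, Ines 0 credits, Frank 0 credits, Mei 155 credits, Georgia 0 credits.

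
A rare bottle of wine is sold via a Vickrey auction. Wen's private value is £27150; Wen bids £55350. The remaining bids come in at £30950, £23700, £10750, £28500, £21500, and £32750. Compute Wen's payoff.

Highest competing bid: £32750.
Wen's bid £55350 is the highest overall, so Wen wins and pays the second-highest bid, £32750.
Payoff = value − price = £27150 − £32750 = -£5600.
Overbidding won the item at a price above value — truthful bidding would have avoided this loss.

Wen's payoff: -£5600.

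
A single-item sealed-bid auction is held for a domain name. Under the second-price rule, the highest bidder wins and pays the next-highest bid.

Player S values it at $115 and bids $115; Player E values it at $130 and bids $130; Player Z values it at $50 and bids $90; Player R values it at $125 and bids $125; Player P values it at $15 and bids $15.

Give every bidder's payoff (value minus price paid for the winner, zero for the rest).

Ordered from highest: Player E $130; Player R $125; Player S $115; Player Z $90; Player P $15.
Player E has the top bid and wins; the price is the second-highest bid, $125.
Player E's payoff = $130 − $125 = $5. All other bidders lose, so their payoff is 0.

Payoffs: Player S $0, Player E $5, Player Z $0, Player R $0, Player P $0.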